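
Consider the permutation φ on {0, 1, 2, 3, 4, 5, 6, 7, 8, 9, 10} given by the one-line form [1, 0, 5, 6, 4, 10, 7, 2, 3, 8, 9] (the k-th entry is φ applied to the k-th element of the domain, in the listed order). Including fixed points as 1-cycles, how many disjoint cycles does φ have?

3

The cycle decomposition is (0 1)(2 5 10 9 8 3 6 7)(4), which has 3 cycles (counting 1-cycles).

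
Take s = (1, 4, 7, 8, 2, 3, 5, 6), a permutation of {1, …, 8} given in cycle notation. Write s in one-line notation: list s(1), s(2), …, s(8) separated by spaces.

4 3 5 7 6 1 8 2

Image by image: 1↦4, 2↦3, 3↦5, 4↦7, 5↦6, 6↦1, 7↦8, 8↦2.
Listing these in domain order gives 4 3 5 7 6 1 8 2.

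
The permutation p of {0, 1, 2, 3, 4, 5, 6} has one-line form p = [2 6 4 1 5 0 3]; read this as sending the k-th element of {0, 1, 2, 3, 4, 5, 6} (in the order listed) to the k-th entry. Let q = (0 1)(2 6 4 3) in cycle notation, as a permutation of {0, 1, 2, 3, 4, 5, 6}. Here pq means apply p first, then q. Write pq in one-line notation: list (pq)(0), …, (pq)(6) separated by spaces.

6 4 3 0 5 1 2

For each element, apply p then q: 0 → 2 → 6; 1 → 6 → 4; 2 → 4 → 3; 3 → 1 → 0; 4 → 5 → 5; 5 → 0 → 1; 6 → 3 → 2.
Collecting the images, pq = [6 4 3 0 5 1 2].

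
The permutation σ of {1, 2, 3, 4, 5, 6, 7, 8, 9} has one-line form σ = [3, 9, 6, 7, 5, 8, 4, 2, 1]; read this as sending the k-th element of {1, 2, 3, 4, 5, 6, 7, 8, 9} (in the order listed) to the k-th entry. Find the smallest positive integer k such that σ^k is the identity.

The disjoint-cycle form of σ has cycle lengths 6, 2, 1.
The order is lcm(6, 2) = 6.

6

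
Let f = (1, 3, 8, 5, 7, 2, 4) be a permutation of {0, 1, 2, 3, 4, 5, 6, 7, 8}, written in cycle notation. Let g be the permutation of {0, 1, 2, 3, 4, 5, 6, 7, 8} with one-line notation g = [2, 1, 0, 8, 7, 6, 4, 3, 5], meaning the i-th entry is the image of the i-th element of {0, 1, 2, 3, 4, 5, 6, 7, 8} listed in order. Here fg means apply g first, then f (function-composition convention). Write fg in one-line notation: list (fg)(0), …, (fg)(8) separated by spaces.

Chase each element through g then f: 0 → 2 → 4; 1 → 1 → 3; 2 → 0 → 0; 3 → 8 → 5; 4 → 7 → 2; 5 → 6 → 6; 6 → 4 → 1; 7 → 3 → 8; 8 → 5 → 7.
Collecting the images, fg = [4 3 0 5 2 6 1 8 7].

4 3 0 5 2 6 1 8 7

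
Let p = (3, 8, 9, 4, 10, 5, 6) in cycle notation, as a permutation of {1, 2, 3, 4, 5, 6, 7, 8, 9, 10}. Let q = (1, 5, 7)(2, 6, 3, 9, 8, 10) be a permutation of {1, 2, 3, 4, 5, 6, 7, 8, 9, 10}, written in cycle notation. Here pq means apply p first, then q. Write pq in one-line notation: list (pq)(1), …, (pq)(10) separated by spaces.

5 6 10 2 3 9 1 8 4 7

(pq)(x) = q(p(x)). Computing each image: q(p(1)) = q(1) = 5, q(p(2)) = q(2) = 6, q(p(3)) = q(8) = 10, q(p(4)) = q(10) = 2, q(p(5)) = q(6) = 3, q(p(6)) = q(3) = 9, q(p(7)) = q(7) = 1, q(p(8)) = q(9) = 8, q(p(9)) = q(4) = 4, q(p(10)) = q(5) = 7.
Hence pq = [5 6 10 2 3 9 1 8 4 7].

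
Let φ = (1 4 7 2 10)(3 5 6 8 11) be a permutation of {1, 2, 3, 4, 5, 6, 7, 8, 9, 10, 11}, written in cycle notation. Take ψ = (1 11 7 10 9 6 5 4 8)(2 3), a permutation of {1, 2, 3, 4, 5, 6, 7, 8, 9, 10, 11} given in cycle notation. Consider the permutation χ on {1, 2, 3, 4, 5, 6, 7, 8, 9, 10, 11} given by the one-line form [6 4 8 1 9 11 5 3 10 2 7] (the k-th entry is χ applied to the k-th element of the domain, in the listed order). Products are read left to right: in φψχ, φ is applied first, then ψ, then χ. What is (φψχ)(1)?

3

Apply the permutations in order: φ(1) = 4, then ψ(4) = 8, then χ(8) = 3. So (φψχ)(1) = 3.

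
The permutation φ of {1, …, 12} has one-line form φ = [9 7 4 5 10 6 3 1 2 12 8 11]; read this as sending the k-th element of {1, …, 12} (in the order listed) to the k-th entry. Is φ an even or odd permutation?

In disjoint-cycle form the cycle lengths are 11, 1.
A cycle is odd iff its length is even; φ has 0 even-length cycles, so sgn(φ) = (−1)^0 and φ is even.

even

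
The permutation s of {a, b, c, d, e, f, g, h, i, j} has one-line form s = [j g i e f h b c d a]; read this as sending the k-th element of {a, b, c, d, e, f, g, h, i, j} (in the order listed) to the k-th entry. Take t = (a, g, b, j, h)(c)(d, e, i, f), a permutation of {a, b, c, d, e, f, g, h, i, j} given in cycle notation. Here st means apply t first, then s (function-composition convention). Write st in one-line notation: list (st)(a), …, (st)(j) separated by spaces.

(st)(x) = s(t(x)). Computing each image: s(t(a)) = s(g) = b, s(t(b)) = s(j) = a, s(t(c)) = s(c) = i, s(t(d)) = s(e) = f, s(t(e)) = s(i) = d, s(t(f)) = s(d) = e, s(t(g)) = s(b) = g, s(t(h)) = s(a) = j, s(t(i)) = s(f) = h, s(t(j)) = s(h) = c.
Hence st = [b a i f d e g j h c].

b a i f d e g j h c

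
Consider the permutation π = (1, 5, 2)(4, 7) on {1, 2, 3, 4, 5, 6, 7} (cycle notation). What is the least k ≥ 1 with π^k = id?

The cycle type of π is (3, 2, 1, 1).
The order is lcm(3, 2) = 6.

6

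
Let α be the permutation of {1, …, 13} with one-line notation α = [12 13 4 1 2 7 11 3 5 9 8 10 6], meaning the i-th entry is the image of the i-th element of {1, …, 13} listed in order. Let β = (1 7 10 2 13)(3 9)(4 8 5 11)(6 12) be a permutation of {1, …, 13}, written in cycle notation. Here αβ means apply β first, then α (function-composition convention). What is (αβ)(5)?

First apply β: β(5) = 11, then α(11) = 8. Thus (αβ)(5) = 8.

8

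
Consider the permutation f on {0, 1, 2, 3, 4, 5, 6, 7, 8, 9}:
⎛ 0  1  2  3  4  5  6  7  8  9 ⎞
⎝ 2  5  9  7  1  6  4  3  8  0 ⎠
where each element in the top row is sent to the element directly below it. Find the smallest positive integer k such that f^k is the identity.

The disjoint-cycle form of f has cycle lengths 4, 3, 2, 1.
Since disjoint cycles commute, ord(f) = lcm(4, 3, 2) = 12.

12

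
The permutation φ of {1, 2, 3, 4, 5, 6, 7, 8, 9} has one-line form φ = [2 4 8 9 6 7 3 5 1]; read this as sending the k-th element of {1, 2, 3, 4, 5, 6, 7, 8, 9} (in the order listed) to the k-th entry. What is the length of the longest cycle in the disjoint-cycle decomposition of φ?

Decomposing into disjoint cycles gives (1 2 4 9)(3 8 5 6 7); the longest has length 5.

5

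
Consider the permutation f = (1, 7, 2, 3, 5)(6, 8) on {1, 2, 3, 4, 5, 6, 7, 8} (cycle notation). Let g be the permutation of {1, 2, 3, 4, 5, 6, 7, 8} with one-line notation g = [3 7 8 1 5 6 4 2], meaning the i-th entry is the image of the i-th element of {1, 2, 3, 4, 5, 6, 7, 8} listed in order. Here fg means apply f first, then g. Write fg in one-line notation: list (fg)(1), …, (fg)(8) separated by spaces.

4 8 5 1 3 2 7 6

(fg)(x) = g(f(x)). Computing each image: g(f(1)) = g(7) = 4, g(f(2)) = g(3) = 8, g(f(3)) = g(5) = 5, g(f(4)) = g(4) = 1, g(f(5)) = g(1) = 3, g(f(6)) = g(8) = 2, g(f(7)) = g(2) = 7, g(f(8)) = g(6) = 6.
Hence fg = [4 8 5 1 3 2 7 6].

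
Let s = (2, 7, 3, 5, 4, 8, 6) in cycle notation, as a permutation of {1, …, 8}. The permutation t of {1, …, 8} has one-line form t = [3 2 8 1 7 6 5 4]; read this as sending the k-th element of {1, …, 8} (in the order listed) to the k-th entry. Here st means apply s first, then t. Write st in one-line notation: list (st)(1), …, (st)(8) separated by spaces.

Chase each element through s then t: 1 → 1 → 3; 2 → 7 → 5; 3 → 5 → 7; 4 → 8 → 4; 5 → 4 → 1; 6 → 2 → 2; 7 → 3 → 8; 8 → 6 → 6.
Collecting the images, st = [3 5 7 4 1 2 8 6].

3 5 7 4 1 2 8 6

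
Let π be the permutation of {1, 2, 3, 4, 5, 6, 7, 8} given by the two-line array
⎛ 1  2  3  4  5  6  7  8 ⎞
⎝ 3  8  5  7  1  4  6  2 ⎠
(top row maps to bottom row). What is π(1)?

3

The entry below 1 in the array is 3, so π(1) = 3.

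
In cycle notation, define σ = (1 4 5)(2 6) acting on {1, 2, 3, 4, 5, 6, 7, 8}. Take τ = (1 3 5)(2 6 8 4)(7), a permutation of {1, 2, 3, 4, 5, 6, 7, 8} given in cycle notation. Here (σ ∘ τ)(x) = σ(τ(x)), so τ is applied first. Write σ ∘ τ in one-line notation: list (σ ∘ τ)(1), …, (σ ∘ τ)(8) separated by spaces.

For each element, apply τ then σ: 1 → 3 → 3; 2 → 6 → 2; 3 → 5 → 1; 4 → 2 → 6; 5 → 1 → 4; 6 → 8 → 8; 7 → 7 → 7; 8 → 4 → 5.
Collecting the images, σ ∘ τ = [3 2 1 6 4 8 7 5].

3 2 1 6 4 8 7 5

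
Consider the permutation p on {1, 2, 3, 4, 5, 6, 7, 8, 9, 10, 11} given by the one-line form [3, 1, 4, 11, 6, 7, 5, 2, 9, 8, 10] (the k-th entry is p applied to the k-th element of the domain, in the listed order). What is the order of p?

21

Decomposing into disjoint cycles gives cycle lengths 7, 3, 1.
Since disjoint cycles commute, ord(p) = lcm(7, 3) = 21.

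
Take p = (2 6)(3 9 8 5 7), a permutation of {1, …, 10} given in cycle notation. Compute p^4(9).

3

9 lies in the 5-cycle (3 9 8 5 7).
Advancing 4 steps from 9: 9 → 8 → 5 → 7 → 3.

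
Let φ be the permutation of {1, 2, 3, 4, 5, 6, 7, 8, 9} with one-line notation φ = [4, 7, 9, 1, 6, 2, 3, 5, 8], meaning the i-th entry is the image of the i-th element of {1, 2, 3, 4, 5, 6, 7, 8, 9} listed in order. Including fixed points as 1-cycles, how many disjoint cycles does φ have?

2

The cycle decomposition is (1, 4)(2, 7, 3, 9, 8, 5, 6), which has 2 cycles (counting 1-cycles).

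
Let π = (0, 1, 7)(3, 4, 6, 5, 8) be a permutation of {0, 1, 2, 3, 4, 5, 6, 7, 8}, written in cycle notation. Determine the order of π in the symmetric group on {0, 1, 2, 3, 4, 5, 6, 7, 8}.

15

The disjoint cycles have lengths 5, 3, 1.
The order is lcm(5, 3) = 15.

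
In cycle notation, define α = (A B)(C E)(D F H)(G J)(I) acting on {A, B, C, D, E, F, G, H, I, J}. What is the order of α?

6

The disjoint cycles have lengths 3, 2, 2, 2, 1.
The order is lcm(3, 2, 2, 2) = 6.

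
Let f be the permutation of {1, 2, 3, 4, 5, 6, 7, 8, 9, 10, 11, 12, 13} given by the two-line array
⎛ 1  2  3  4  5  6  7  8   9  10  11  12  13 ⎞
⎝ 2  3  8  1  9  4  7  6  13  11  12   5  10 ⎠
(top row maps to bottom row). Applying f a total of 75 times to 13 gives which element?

12

Tracing 13 → 10 → … returns to 13 after 6 steps, so 13 lies in a 6-cycle (5 9 13 10 11 12).
Since the cycle has length 6, f^75 acts on it the same as f^3 (75 mod 6 = 3).
Advancing 3 steps from 13: 13 → 10 → 11 → 12.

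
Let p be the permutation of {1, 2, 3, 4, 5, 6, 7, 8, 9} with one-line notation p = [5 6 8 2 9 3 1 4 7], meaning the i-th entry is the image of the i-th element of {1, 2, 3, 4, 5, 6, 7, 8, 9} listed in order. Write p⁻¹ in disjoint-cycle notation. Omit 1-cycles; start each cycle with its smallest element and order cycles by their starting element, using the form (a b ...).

(1 7 9 5)(2 4 8 3 6)

First write p in disjoint cycles: (1 5 9 7)(2 6 3 8 4).
Reversing each cycle (and rotating so the smallest element leads) gives p⁻¹ = (1 7 9 5)(2 4 8 3 6).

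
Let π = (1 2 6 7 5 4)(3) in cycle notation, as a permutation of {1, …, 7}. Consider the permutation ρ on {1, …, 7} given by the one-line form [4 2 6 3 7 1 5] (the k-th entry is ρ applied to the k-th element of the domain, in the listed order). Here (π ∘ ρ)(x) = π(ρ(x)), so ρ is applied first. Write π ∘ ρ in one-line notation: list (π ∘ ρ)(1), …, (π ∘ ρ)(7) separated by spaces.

Chase each element through ρ then π: 1 → 4 → 1; 2 → 2 → 6; 3 → 6 → 7; 4 → 3 → 3; 5 → 7 → 5; 6 → 1 → 2; 7 → 5 → 4.
Collecting the images, π ∘ ρ = [1 6 7 3 5 2 4].

1 6 7 3 5 2 4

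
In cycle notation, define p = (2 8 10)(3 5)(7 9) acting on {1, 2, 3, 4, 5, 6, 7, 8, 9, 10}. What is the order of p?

6

The disjoint cycles have lengths 3, 2, 2, 1, 1, 1.
The order of p is the least common multiple of its cycle lengths: lcm(3, 2, 2) = 6.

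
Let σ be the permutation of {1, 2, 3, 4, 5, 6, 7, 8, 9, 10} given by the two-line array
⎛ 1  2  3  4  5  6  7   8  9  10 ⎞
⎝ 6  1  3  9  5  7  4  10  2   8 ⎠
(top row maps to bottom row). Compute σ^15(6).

Tracing 6 → 7 → … returns to 6 after 6 steps, so 6 lies in a 6-cycle (1, 6, 7, 4, 9, 2).
Powers repeat with period 6 on this cycle, and 15 mod 6 = 3, so σ^15(6) = σ^3(6).
Stepping 3 places around the cycle: 6 → 7 → 4 → 9.

9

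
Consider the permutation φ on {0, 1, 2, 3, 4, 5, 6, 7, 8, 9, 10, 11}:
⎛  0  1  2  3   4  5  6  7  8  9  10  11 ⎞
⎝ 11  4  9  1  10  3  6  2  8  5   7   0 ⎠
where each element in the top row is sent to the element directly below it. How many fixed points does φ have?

2

The fixed points (elements with φ(x) = x) are {6, 8}, so there are 2.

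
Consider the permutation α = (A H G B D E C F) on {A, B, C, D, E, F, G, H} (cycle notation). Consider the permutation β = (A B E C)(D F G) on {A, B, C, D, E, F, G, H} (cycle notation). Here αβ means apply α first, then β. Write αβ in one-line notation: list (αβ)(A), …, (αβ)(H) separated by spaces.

H F G C A B E D

(αβ)(x) = β(α(x)). Computing each image: β(α(A)) = β(H) = H, β(α(B)) = β(D) = F, β(α(C)) = β(F) = G, β(α(D)) = β(E) = C, β(α(E)) = β(C) = A, β(α(F)) = β(A) = B, β(α(G)) = β(B) = E, β(α(H)) = β(G) = D.
Hence αβ = [H F G C A B E D].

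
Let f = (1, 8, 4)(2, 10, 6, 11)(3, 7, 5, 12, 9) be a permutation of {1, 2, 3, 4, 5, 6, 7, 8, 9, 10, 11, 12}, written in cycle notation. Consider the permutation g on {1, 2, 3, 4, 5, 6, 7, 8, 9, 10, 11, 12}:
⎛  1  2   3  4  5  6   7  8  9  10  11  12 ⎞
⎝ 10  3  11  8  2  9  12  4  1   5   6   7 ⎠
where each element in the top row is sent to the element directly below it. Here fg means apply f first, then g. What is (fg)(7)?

(fg)(7) = g(f(7)). f(7) = 5, then g(5) = 2. So (fg)(7) = 2.

2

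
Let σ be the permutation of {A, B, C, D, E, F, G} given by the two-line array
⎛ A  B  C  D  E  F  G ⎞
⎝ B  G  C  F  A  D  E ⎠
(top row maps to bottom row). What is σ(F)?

D

The entry below F in the array is D, so σ(F) = D.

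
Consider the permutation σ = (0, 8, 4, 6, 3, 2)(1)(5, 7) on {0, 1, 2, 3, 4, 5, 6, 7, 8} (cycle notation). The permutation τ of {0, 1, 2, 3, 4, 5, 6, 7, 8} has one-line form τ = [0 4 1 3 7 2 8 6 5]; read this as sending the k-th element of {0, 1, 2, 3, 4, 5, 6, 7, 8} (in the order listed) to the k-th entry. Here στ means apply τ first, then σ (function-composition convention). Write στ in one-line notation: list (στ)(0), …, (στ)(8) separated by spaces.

Chase each element through τ then σ: 0 → 0 → 8; 1 → 4 → 6; 2 → 1 → 1; 3 → 3 → 2; 4 → 7 → 5; 5 → 2 → 0; 6 → 8 → 4; 7 → 6 → 3; 8 → 5 → 7.
Collecting the images, στ = [8 6 1 2 5 0 4 3 7].

8 6 1 2 5 0 4 3 7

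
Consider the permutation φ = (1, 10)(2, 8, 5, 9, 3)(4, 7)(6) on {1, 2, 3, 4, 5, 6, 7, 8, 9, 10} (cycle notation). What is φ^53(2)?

9

2 lies in the 5-cycle (2, 8, 5, 9, 3).
Powers repeat with period 5 on this cycle, and 53 mod 5 = 3, so φ^53(2) = φ^3(2).
Advancing 3 steps from 2: 2 → 8 → 5 → 9.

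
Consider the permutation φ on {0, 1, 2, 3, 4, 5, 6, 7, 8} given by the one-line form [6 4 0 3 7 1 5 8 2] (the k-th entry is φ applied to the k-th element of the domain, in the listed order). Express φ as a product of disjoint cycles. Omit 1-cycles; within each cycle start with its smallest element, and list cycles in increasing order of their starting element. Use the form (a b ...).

(0 6 5 1 4 7 8 2)

Start at 0 and follow images: 0 → 6 → 5 → 1 → 4 → 7 → 8 → 2 → 0, giving the cycle (0 6 5 1 4 7 8 2).
Continuing from each remaining unvisited element yields (0 6 5 1 4 7 8 2).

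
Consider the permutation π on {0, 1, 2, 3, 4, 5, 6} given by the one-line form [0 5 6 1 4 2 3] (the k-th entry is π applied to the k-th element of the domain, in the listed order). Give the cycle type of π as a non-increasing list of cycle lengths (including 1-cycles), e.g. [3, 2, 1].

The disjoint cycles are (0)(1, 5, 2, 6, 3)(4), with lengths 5, 1, 1 in non-increasing order.

[5, 1, 1]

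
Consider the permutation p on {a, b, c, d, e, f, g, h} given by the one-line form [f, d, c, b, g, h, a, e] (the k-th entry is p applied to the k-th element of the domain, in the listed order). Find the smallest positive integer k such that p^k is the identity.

Writing p as disjoint cycles, the cycle lengths are 5, 2, 1.
Since disjoint cycles commute, ord(p) = lcm(5, 2) = 10.

10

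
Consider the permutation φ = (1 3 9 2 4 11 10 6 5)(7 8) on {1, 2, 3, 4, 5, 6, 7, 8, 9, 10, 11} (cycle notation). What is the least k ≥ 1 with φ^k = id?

The disjoint cycles have lengths 9, 2.
The order is lcm(9, 2) = 18.

18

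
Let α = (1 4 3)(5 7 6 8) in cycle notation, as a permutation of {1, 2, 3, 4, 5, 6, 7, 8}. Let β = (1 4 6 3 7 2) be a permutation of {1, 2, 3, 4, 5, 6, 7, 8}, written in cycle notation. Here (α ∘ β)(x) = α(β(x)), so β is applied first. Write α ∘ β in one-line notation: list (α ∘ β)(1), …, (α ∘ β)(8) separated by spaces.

3 4 6 8 7 1 2 5

For each element, apply β then α: 1 → 4 → 3; 2 → 1 → 4; 3 → 7 → 6; 4 → 6 → 8; 5 → 5 → 7; 6 → 3 → 1; 7 → 2 → 2; 8 → 8 → 5.
So α ∘ β in one-line form is 3 4 6 8 7 1 2 5.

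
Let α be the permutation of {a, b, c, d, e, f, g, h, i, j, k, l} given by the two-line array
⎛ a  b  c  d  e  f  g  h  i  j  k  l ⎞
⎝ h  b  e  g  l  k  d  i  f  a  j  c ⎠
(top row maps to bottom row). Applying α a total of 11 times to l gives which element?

e

Tracing l → c → … returns to l after 3 steps, so l lies in a 3-cycle (c, e, l).
Powers repeat with period 3 on this cycle, and 11 mod 3 = 2, so α^11(l) = α^2(l).
Stepping 2 places around the cycle: l → c → e.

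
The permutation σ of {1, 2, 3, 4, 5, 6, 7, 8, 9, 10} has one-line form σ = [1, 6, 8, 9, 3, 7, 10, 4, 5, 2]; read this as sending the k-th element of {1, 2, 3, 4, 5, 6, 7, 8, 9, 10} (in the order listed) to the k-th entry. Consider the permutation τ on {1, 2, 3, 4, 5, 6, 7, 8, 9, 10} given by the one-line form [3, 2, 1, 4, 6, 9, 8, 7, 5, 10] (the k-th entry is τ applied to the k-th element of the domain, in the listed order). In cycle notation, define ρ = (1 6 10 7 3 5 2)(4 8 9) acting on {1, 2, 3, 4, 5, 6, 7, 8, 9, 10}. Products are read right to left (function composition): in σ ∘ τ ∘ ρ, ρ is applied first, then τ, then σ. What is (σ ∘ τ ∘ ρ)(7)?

1

Apply the permutations in order: ρ(7) = 3, then τ(3) = 1, then σ(1) = 1. So (σ ∘ τ ∘ ρ)(7) = 1.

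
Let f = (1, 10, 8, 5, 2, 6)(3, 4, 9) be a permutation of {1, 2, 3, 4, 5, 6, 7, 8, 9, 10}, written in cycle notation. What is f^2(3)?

3 lies in the 3-cycle (3, 4, 9).
Stepping 2 places around the cycle: 3 → 4 → 9.

9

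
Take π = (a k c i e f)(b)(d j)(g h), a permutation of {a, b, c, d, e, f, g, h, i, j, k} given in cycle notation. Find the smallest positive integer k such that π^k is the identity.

6

The cycle type of π is (6, 2, 2, 1).
The order of π is the least common multiple of its cycle lengths: lcm(6, 2, 2) = 6.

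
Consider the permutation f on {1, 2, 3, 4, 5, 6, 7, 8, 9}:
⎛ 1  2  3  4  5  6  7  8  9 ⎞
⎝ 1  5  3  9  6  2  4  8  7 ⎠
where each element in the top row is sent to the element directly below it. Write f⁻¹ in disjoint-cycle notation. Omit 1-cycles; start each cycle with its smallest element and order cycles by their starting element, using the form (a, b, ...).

First write f in disjoint cycles: (2, 5, 6)(4, 9, 7).
The inverse reverses every cycle; in canonical form, f⁻¹ = (2, 6, 5)(4, 7, 9).

(2, 6, 5)(4, 7, 9)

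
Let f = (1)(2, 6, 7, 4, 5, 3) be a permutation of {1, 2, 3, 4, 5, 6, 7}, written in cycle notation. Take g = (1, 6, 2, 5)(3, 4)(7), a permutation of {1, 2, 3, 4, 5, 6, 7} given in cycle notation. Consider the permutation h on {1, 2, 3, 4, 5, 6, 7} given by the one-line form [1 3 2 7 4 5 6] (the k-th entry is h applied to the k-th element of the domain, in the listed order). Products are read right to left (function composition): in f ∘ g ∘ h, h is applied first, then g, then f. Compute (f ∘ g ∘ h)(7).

Apply the permutations in order: h(7) = 6, then g(6) = 2, then f(2) = 6. So (f ∘ g ∘ h)(7) = 6.

6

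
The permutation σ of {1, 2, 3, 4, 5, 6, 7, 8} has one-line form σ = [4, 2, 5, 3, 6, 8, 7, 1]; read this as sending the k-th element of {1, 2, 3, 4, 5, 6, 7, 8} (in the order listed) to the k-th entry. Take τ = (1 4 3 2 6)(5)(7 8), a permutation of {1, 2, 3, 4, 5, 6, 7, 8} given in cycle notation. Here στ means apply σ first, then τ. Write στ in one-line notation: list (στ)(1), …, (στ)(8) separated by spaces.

(στ)(x) = τ(σ(x)). Computing each image: τ(σ(1)) = τ(4) = 3, τ(σ(2)) = τ(2) = 6, τ(σ(3)) = τ(5) = 5, τ(σ(4)) = τ(3) = 2, τ(σ(5)) = τ(6) = 1, τ(σ(6)) = τ(8) = 7, τ(σ(7)) = τ(7) = 8, τ(σ(8)) = τ(1) = 4.
Hence στ = [3 6 5 2 1 7 8 4].

3 6 5 2 1 7 8 4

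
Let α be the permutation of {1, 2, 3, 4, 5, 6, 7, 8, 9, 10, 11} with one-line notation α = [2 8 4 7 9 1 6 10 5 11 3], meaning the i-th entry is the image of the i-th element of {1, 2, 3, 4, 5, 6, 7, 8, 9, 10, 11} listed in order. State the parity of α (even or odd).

In disjoint-cycle form the cycle lengths are 9, 2.
A cycle is odd iff its length is even; α has 1 even-length cycle, so sgn(α) = (−1)^1 and α is odd.

odd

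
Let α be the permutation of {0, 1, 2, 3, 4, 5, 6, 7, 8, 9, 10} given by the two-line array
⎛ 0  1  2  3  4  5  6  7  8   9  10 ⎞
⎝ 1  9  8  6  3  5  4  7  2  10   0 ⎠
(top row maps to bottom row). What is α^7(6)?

Tracing 6 → 4 → … returns to 6 after 3 steps, so 6 lies in a 3-cycle (3 6 4).
Powers repeat with period 3 on this cycle, and 7 mod 3 = 1, so α^7(6) = α^1(6).
Advancing 1 step from 6: 6 → 4.

4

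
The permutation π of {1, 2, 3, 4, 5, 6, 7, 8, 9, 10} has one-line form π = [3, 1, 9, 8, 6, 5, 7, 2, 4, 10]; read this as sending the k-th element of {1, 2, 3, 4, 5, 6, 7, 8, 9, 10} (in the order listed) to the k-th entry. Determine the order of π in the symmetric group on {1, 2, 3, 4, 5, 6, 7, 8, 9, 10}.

Writing π as disjoint cycles, the cycle lengths are 6, 2, 1, 1.
The order is lcm(6, 2) = 6.

6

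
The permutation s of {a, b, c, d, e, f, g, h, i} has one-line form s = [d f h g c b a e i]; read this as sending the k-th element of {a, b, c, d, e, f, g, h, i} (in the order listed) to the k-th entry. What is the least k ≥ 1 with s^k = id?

Decomposing into disjoint cycles gives cycle lengths 3, 3, 2, 1.
Since disjoint cycles commute, ord(s) = lcm(3, 3, 2) = 6.

6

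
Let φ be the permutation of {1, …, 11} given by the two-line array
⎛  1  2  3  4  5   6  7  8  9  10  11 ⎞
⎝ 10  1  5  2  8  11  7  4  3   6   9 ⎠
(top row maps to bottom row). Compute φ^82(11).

Tracing 11 → 9 → … returns to 11 after 10 steps, so 11 lies in a 10-cycle (1, 10, 6, 11, 9, 3, 5, 8, 4, 2).
Powers repeat with period 10 on this cycle, and 82 mod 10 = 2, so φ^82(11) = φ^2(11).
Stepping 2 places around the cycle: 11 → 9 → 3.

3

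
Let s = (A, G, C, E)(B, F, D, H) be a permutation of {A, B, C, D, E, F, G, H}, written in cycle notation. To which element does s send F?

D

In the cycle (B, F, D, H), F is followed by D, so s(F) = D.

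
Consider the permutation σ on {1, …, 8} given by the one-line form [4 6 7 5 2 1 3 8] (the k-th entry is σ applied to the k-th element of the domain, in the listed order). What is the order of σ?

10

Writing σ as disjoint cycles, the cycle lengths are 5, 2, 1.
The order is lcm(5, 2) = 10.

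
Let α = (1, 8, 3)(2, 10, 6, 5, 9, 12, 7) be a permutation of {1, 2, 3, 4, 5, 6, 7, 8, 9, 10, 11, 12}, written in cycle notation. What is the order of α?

The disjoint cycles have lengths 7, 3, 1, 1.
The order is lcm(7, 3) = 21.

21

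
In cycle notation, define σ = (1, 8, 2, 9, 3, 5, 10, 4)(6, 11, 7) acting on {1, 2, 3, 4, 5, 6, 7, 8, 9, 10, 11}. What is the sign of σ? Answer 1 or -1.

-1

The cycle lengths are 8, 3.
A cycle of length ℓ contributes ℓ−1 transpositions, so σ is a product of 7 + 2 = 9 transpositions — odd.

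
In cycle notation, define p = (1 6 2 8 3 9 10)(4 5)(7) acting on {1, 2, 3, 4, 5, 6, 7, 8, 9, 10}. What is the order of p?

14

The disjoint cycles have lengths 7, 2, 1.
The order of p is the least common multiple of its cycle lengths: lcm(7, 2) = 14.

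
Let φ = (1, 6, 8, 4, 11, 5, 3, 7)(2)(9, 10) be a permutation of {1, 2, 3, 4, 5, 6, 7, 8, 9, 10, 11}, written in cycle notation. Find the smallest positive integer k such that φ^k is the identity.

8

The cycle type of φ is (8, 2, 1).
The order is lcm(8, 2) = 8.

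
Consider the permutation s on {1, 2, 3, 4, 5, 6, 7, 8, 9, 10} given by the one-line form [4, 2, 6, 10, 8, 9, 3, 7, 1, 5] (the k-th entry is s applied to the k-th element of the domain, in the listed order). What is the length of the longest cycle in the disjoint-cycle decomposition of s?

9

Decomposing into disjoint cycles gives (1, 4, 10, 5, 8, 7, 3, 6, 9); the longest has length 9.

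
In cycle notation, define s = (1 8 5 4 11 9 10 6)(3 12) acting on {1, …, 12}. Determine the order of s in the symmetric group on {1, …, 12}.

8

The cycle type of s is (8, 2, 1, 1).
Since disjoint cycles commute, ord(s) = lcm(8, 2) = 8.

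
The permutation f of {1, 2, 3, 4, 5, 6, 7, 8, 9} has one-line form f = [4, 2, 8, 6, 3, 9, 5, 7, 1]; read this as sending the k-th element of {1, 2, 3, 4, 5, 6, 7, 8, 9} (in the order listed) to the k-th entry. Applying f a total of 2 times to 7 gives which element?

Tracing 7 → 5 → … returns to 7 after 4 steps, so 7 lies in a 4-cycle (3, 8, 7, 5).
Advancing 2 steps from 7: 7 → 5 → 3.

3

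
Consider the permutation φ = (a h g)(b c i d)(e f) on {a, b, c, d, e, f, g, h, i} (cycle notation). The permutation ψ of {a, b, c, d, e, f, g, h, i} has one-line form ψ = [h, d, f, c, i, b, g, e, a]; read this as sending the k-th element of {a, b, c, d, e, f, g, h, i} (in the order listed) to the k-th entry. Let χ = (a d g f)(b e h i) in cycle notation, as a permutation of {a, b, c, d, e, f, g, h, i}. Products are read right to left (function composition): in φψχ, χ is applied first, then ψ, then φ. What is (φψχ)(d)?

Apply the permutations in order: χ(d) = g, then ψ(g) = g, then φ(g) = a. So (φψχ)(d) = a.

a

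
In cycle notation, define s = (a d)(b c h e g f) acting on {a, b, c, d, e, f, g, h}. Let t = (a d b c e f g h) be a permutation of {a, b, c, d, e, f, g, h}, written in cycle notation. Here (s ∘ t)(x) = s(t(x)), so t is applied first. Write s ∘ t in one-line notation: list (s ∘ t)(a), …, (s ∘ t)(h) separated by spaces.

(s ∘ t)(x) = s(t(x)). Computing each image: s(t(a)) = s(d) = a, s(t(b)) = s(c) = h, s(t(c)) = s(e) = g, s(t(d)) = s(b) = c, s(t(e)) = s(f) = b, s(t(f)) = s(g) = f, s(t(g)) = s(h) = e, s(t(h)) = s(a) = d.
Hence s ∘ t = [a h g c b f e d].

a h g c b f e d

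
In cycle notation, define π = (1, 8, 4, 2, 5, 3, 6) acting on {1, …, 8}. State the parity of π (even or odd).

The cycle lengths are 7, 1.
A cycle of length ℓ contributes ℓ−1 transpositions, so π is a product of 6 transpositions — even.

even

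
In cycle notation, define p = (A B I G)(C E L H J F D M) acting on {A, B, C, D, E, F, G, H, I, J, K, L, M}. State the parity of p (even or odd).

The cycle lengths are 8, 4, 1.
A cycle of length ℓ contributes ℓ−1 transpositions, so p is a product of 7 + 3 = 10 transpositions — even.

even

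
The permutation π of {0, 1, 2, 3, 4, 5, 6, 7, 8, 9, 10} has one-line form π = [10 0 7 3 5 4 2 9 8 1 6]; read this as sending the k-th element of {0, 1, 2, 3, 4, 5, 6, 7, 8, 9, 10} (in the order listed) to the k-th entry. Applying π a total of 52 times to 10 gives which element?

Tracing 10 → 6 → … returns to 10 after 7 steps, so 10 lies in a 7-cycle (0 10 6 2 7 9 1).
Powers repeat with period 7 on this cycle, and 52 mod 7 = 3, so π^52(10) = π^3(10).
Advancing 3 steps from 10: 10 → 6 → 2 → 7.

7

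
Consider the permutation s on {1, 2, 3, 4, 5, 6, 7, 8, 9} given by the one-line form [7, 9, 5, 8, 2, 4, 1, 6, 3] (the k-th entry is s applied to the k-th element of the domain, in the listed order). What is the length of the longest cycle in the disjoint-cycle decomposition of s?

Decomposing into disjoint cycles gives (1 7)(2 9 3 5)(4 8 6); the longest has length 4.

4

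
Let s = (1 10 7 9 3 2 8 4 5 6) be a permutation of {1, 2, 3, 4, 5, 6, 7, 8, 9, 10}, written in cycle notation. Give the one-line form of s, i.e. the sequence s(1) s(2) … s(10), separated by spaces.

10 8 2 5 6 1 9 4 3 7

Each element maps to the next entry in its cycle (wrapping to the front): 1↦10, 2↦8, 3↦2, 4↦5, 5↦6, 6↦1, 7↦9, 8↦4, 9↦3, 10↦7.
So the one-line form is 10 8 2 5 6 1 9 4 3 7.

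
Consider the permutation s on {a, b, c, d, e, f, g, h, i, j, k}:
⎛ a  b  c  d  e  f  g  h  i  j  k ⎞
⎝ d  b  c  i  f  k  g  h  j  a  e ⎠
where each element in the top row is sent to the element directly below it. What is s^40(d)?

d

Tracing d → i → … returns to d after 4 steps, so d lies in a 4-cycle (a d i j).
Powers repeat with period 4 on this cycle, and 40 mod 4 = 0, so s^40(d) = s^0(d).
So s^40(d) = d.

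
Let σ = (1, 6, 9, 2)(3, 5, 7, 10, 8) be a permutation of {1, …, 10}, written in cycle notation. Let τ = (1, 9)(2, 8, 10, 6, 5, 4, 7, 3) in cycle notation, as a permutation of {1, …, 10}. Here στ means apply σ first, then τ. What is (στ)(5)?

First apply σ: σ(5) = 7, then τ(7) = 3. Thus (στ)(5) = 3.

3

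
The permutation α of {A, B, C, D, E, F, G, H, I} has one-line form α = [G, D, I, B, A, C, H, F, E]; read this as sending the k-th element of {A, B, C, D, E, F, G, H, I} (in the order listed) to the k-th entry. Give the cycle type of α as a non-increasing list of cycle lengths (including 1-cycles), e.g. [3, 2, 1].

[7, 2]

The disjoint cycles are (A G H F C I E)(B D), with lengths 7, 2 in non-increasing order.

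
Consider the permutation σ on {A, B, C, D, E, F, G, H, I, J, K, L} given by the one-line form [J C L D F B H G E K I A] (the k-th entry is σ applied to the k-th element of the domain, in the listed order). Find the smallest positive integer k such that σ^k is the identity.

18

Decomposing into disjoint cycles gives cycle lengths 9, 2, 1.
Since disjoint cycles commute, ord(σ) = lcm(9, 2) = 18.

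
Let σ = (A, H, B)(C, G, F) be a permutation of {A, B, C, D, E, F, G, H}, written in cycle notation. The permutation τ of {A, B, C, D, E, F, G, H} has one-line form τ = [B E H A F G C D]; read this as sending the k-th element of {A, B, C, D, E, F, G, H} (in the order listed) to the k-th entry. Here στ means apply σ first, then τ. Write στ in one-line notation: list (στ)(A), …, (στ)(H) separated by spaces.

Chase each element through σ then τ: A → H → D; B → A → B; C → G → C; D → D → A; E → E → F; F → C → H; G → F → G; H → B → E.
So στ in one-line form is D B C A F H G E.

D B C A F H G E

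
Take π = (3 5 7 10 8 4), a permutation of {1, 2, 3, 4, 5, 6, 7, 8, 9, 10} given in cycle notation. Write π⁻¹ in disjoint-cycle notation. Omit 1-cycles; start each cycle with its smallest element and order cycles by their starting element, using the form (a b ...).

(3 4 8 10 7 5)

Inverting a permutation written in cycle notation just reverses the order within every cycle.
After reversing and putting each cycle's least element first, π⁻¹ = (3 4 8 10 7 5).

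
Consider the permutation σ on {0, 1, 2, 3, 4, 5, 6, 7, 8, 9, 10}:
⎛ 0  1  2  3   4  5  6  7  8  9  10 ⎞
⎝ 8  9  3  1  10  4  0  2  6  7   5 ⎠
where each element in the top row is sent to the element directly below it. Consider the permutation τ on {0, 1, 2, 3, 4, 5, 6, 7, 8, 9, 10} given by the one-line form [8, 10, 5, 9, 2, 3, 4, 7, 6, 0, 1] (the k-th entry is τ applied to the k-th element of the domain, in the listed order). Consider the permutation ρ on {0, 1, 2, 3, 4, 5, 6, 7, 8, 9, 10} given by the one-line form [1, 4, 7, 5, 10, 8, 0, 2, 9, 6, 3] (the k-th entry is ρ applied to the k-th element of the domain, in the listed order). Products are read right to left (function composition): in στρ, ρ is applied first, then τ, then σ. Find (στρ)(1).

Chase 1: ρ(1) = 4; τ(4) = 2; σ(2) = 3. Hence (στρ)(1) = 3.

3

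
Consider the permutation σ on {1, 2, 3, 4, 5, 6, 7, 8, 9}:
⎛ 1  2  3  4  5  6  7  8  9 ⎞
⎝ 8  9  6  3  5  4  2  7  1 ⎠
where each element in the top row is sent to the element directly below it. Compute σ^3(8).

9

Tracing 8 → 7 → … returns to 8 after 5 steps, so 8 lies in a 5-cycle (1 8 7 2 9).
Stepping 3 places around the cycle: 8 → 7 → 2 → 9.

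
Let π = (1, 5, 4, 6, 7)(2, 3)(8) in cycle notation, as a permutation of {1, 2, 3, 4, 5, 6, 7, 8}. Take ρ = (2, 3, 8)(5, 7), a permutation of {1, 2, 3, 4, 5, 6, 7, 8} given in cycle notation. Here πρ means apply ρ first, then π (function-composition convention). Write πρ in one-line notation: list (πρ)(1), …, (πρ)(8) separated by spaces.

(πρ)(x) = π(ρ(x)). Computing each image: π(ρ(1)) = π(1) = 5, π(ρ(2)) = π(3) = 2, π(ρ(3)) = π(8) = 8, π(ρ(4)) = π(4) = 6, π(ρ(5)) = π(7) = 1, π(ρ(6)) = π(6) = 7, π(ρ(7)) = π(5) = 4, π(ρ(8)) = π(2) = 3.
Hence πρ = [5 2 8 6 1 7 4 3].

5 2 8 6 1 7 4 3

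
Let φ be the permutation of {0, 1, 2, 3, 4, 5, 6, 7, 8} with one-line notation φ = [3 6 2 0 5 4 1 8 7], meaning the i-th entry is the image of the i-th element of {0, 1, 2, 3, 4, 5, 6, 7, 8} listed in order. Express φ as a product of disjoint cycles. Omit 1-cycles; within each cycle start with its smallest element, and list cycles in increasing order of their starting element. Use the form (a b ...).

Iterating φ from 0 gives 0 → 3 → 0; that is the 2-cycle (0 3).
Continuing from each remaining unvisited element yields (0 3)(1 6)(4 5)(7 8).

(0 3)(1 6)(4 5)(7 8)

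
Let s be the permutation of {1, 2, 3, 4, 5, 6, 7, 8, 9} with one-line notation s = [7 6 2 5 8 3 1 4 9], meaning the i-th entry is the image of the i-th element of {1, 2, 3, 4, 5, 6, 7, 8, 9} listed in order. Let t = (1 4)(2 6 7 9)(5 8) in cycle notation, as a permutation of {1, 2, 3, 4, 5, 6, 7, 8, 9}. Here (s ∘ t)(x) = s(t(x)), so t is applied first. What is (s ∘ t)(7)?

First apply t: t(7) = 9, then s(9) = 9. Thus (s ∘ t)(7) = 9.

9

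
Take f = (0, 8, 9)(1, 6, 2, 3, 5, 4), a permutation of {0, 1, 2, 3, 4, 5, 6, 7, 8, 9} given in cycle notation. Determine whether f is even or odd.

The cycle lengths are 6, 3, 1.
A cycle is odd iff its length is even; f has 1 even-length cycle, so sgn(f) = (−1)^1 and f is odd.

odd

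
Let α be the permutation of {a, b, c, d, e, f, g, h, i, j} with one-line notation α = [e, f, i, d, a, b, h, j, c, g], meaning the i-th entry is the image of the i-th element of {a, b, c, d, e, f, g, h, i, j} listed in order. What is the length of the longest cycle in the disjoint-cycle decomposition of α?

Decomposing into disjoint cycles gives (a e)(b f)(c i)(g h j); the longest has length 3.

3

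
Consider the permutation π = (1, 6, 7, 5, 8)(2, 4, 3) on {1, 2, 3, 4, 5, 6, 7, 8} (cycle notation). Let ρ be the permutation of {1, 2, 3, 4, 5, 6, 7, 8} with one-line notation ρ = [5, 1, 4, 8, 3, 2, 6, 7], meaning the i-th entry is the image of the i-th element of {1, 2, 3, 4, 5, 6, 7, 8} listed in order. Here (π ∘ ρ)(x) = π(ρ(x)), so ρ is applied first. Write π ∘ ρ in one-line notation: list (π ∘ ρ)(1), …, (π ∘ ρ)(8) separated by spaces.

(π ∘ ρ)(x) = π(ρ(x)). Computing each image: π(ρ(1)) = π(5) = 8, π(ρ(2)) = π(1) = 6, π(ρ(3)) = π(4) = 3, π(ρ(4)) = π(8) = 1, π(ρ(5)) = π(3) = 2, π(ρ(6)) = π(2) = 4, π(ρ(7)) = π(6) = 7, π(ρ(8)) = π(7) = 5.
Hence π ∘ ρ = [8 6 3 1 2 4 7 5].

8 6 3 1 2 4 7 5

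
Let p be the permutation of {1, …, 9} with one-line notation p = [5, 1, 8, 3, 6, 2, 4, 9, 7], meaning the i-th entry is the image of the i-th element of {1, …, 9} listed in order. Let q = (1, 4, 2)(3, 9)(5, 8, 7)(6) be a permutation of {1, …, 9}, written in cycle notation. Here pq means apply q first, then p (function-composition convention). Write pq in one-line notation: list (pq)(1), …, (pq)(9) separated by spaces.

For each element, apply q then p: 1 → 4 → 3; 2 → 1 → 5; 3 → 9 → 7; 4 → 2 → 1; 5 → 8 → 9; 6 → 6 → 2; 7 → 5 → 6; 8 → 7 → 4; 9 → 3 → 8.
So pq in one-line form is 3 5 7 1 9 2 6 4 8.

3 5 7 1 9 2 6 4 8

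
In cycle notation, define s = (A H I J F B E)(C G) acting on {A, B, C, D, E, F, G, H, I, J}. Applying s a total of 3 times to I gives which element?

B

I lies in the 7-cycle (A H I J F B E).
Advancing 3 steps from I: I → J → F → B.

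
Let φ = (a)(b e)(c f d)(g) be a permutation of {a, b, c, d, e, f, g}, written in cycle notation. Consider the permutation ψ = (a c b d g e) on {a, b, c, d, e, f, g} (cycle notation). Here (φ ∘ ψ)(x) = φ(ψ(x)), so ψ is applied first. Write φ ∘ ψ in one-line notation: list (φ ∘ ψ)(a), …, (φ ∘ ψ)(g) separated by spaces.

Chase each element through ψ then φ: a → c → f; b → d → c; c → b → e; d → g → g; e → a → a; f → f → d; g → e → b.
So φ ∘ ψ in one-line form is f c e g a d b.

f c e g a d b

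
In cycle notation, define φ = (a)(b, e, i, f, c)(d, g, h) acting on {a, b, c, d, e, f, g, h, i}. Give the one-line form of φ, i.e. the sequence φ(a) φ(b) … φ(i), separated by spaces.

Each element maps to the next entry in its cycle (wrapping to the front): a↦a, b↦e, c↦b, d↦g, e↦i, f↦c, g↦h, h↦d, i↦f.
So the one-line form is a e b g i c h d f.

a e b g i c h d f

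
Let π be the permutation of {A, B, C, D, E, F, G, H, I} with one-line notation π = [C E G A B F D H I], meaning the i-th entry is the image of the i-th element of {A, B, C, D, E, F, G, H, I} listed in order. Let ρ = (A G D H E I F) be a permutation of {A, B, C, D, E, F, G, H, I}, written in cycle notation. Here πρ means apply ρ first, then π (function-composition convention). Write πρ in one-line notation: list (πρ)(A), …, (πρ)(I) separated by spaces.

(πρ)(x) = π(ρ(x)). Computing each image: π(ρ(A)) = π(G) = D, π(ρ(B)) = π(B) = E, π(ρ(C)) = π(C) = G, π(ρ(D)) = π(H) = H, π(ρ(E)) = π(I) = I, π(ρ(F)) = π(A) = C, π(ρ(G)) = π(D) = A, π(ρ(H)) = π(E) = B, π(ρ(I)) = π(F) = F.
Hence πρ = [D E G H I C A B F].

D E G H I C A B F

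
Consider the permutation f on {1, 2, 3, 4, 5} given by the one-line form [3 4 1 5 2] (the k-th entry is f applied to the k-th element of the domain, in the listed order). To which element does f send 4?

4 is element number 4 of the domain, and entry number 4 of the one-line form is 5, so f(4) = 5.

5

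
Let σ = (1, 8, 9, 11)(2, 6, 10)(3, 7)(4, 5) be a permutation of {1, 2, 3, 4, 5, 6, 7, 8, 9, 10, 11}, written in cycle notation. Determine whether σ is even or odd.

The cycle lengths are 4, 3, 2, 2.
A cycle of length ℓ contributes ℓ−1 transpositions, so σ is a product of 3 + 2 + 1 + 1 = 7 transpositions — odd.

odd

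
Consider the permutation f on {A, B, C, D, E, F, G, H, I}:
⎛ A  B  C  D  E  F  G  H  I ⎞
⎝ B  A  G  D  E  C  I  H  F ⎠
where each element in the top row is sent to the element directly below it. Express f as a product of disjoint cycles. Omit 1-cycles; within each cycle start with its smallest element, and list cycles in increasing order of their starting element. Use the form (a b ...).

From A: A → B → A, closing the cycle (A B).
Repeating from the next unused element and collecting all non-trivial cycles gives (A B)(C G I F).

(A B)(C G I F)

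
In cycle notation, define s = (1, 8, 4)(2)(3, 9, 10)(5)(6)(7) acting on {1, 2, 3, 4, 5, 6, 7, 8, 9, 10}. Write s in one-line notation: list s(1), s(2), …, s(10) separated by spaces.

Image by image: 1↦8, 2↦2, 3↦9, 4↦1, 5↦5, 6↦6, 7↦7, 8↦4, 9↦10, 10↦3.
So the one-line form is 8 2 9 1 5 6 7 4 10 3.

8 2 9 1 5 6 7 4 10 3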